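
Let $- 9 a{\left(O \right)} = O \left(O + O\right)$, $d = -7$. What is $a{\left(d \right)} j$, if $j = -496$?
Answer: $\frac{48608}{9} \approx 5400.9$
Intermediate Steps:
$a{\left(O \right)} = - \frac{2 O^{2}}{9}$ ($a{\left(O \right)} = - \frac{O \left(O + O\right)}{9} = - \frac{O 2 O}{9} = - \frac{2 O^{2}}{9}$)
$a{\left(d \right)} j = - \frac{2 \left(-7\right)^{2}}{9} \left(-496\right) = \left(- \frac{2}{9}\right) 49 \left(-496\right) = \left(- \frac{98}{9}\right) \left(-496\right) = \frac{48608}{9}$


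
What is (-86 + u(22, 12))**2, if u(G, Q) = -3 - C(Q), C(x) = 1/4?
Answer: 127449/16 ≈ 7965.6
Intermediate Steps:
C(x) = 1/4
u(G, Q) = -13/4 (u(G, Q) = -3 - 1*1/4 = -3 - 1/4 = -13/4)
(-86 + u(22, 12))**2 = (-86 - 13/4)**2 = (-357/4)**2 = 127449/16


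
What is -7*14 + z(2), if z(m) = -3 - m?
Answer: -103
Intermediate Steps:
-7*14 + z(2) = -7*14 + (-3 - 1*2) = -98 + (-3 - 2) = -98 - 5 = -103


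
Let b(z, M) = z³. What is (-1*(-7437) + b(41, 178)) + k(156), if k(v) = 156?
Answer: 76514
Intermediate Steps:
(-1*(-7437) + b(41, 178)) + k(156) = (-1*(-7437) + 41³) + 156 = (7437 + 68921) + 156 = 76358 + 156 = 76514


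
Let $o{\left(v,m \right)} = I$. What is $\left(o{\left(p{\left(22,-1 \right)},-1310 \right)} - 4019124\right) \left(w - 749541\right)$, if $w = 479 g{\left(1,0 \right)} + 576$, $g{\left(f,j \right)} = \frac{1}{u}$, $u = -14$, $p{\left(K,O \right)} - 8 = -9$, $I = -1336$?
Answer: $\frac{21079249667470}{7} \approx 3.0113 \cdot 10^{12}$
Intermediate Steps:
$p{\left(K,O \right)} = -1$ ($p{\left(K,O \right)} = 8 - 9 = -1$)
$o{\left(v,m \right)} = -1336$
$g{\left(f,j \right)} = - \frac{1}{14}$ ($g{\left(f,j \right)} = \frac{1}{-14} = - \frac{1}{14}$)
$w = \frac{7585}{14}$ ($w = 479 \left(- \frac{1}{14}\right) + 576 = - \frac{479}{14} + 576 = \frac{7585}{14} \approx 541.79$)
$\left(o{\left(p{\left(22,-1 \right)},-1310 \right)} - 4019124\right) \left(w - 749541\right) = \left(-1336 - 4019124\right) \left(\frac{7585}{14} - 749541\right) = \left(-4020460\right) \left(- \frac{10485989}{14}\right) = \frac{21079249667470}{7}$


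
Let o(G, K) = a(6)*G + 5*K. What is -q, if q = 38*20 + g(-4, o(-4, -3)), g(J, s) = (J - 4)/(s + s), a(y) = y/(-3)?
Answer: -5324/7 ≈ -760.57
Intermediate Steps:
a(y) = -y/3 (a(y) = y*(-1/3) = -y/3)
o(G, K) = -2*G + 5*K (o(G, K) = (-1/3*6)*G + 5*K = -2*G + 5*K)
g(J, s) = (-4 + J)/(2*s) (g(J, s) = (-4 + J)/((2*s)) = (-4 + J)*(1/(2*s)) = (-4 + J)/(2*s))
q = 5324/7 (q = 38*20 + (-4 - 4)/(2*(-2*(-4) + 5*(-3))) = 760 + (1/2)*(-8)/(8 - 15) = 760 + (1/2)*(-8)/(-7) = 760 + (1/2)*(-1/7)*(-8) = 760 + 4/7 = 5324/7 ≈ 760.57)
-q = -1*5324/7 = -5324/7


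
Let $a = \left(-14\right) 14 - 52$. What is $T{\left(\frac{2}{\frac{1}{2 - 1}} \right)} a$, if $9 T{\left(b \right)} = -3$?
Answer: $\frac{248}{3} \approx 82.667$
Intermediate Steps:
$T{\left(b \right)} = - \frac{1}{3}$ ($T{\left(b \right)} = \frac{1}{9} \left(-3\right) = - \frac{1}{3}$)
$a = -248$ ($a = -196 - 52 = -248$)
$T{\left(\frac{2}{\frac{1}{2 - 1}} \right)} a = \left(- \frac{1}{3}\right) \left(-248\right) = \frac{248}{3}$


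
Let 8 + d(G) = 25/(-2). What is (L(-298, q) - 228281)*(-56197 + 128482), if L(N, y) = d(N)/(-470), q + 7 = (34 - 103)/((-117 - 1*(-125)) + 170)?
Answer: -3102242319243/188 ≈ -1.6501e+10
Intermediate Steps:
q = -1315/178 (q = -7 + (34 - 103)/((-117 - 1*(-125)) + 170) = -7 - 69/((-117 + 125) + 170) = -7 - 69/(8 + 170) = -7 - 69/178 = -1315/178 ≈ -7.3876)
d(G) = -41/2 (d(G) = -8 + 25/(-2) = -8 + 25*(-1/2) = -8 - 25/2 = -41/2)
L(N, y) = 41/940 (L(N, y) = -41/2/(-470) = -41/2*(-1/470) = 41/940)
(L(-298, q) - 228281)*(-56197 + 128482) = (41/940 - 228281)*(-56197 + 128482) = -214584099/940*72285 = -3102242319243/188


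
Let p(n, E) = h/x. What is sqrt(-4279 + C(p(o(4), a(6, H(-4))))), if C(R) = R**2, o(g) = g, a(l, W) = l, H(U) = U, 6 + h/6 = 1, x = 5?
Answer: I*sqrt(4243) ≈ 65.138*I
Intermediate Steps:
h = -30 (h = -36 + 6*1 = -36 + 6 = -30)
p(n, E) = -6 (p(n, E) = -30/5 = -30*1/5 = -6)
sqrt(-4279 + C(p(o(4), a(6, H(-4))))) = sqrt(-4279 + (-6)**2) = sqrt(-4279 + 36) = sqrt(-4243) = I*sqrt(4243)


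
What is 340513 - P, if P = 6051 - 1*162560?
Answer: 497022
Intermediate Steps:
P = -156509 (P = 6051 - 162560 = -156509)
340513 - P = 340513 - 1*(-156509) = 340513 + 156509 = 497022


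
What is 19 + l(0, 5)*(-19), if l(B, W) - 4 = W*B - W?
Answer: 38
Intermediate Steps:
l(B, W) = 4 - W + B*W (l(B, W) = 4 + (W*B - W) = 4 + (B*W - W) = 4 + (-W + B*W) = 4 - W + B*W)
19 + l(0, 5)*(-19) = 19 + (4 - 1*5 + 0*5)*(-19) = 19 + (4 - 5 + 0)*(-19) = 19 - 1*(-19) = 19 + 19 = 38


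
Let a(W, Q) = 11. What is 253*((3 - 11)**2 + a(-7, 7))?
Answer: 18975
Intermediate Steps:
253*((3 - 11)**2 + a(-7, 7)) = 253*((3 - 11)**2 + 11) = 253*((-8)**2 + 11) = 253*(64 + 11) = 253*75 = 18975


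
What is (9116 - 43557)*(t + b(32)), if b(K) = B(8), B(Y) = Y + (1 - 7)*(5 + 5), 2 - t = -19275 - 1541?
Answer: -715201806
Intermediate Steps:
t = 20818 (t = 2 - (-19275 - 1541) = 2 - 1*(-20816) = 2 + 20816 = 20818)
B(Y) = -60 + Y (B(Y) = Y - 6*10 = Y - 60 = -60 + Y)
b(K) = -52 (b(K) = -60 + 8 = -52)
(9116 - 43557)*(t + b(32)) = (9116 - 43557)*(20818 - 52) = -34441*20766 = -715201806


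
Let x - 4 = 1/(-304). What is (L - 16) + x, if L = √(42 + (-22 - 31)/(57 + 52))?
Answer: -3649/304 + 5*√19729/109 ≈ -5.5602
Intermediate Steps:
x = 1215/304 (x = 4 + 1/(-304) = 4 - 1/304 = 1215/304 ≈ 3.9967)
L = 5*√19729/109 (L = √(42 - 53/109) = √(4525/109) = 5*√19729/109 ≈ 6.4431)
(L - 16) + x = (5*√19729/109 - 16) + 1215/304 = (-16 + 5*√19729/109) + 1215/304 = -3649/304 + 5*√19729/109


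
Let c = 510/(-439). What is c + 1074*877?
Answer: 413492712/439 ≈ 9.4190e+5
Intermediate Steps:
c = -510/439 (c = 510*(-1/439) = -510/439 ≈ -1.1617)
c + 1074*877 = -510/439 + 1074*877 = -510/439 + 941898 = 413492712/439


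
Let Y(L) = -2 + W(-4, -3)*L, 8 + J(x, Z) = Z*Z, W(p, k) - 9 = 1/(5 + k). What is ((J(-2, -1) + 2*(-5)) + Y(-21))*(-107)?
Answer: 46759/2 ≈ 23380.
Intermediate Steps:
W(p, k) = 9 + 1/(5 + k)
J(x, Z) = -8 + Z² (J(x, Z) = -8 + Z*Z = -8 + Z²)
Y(L) = -2 + 19*L/2 (Y(L) = -2 + ((46 + 9*(-3))/(5 - 3))*L = -2 + ((46 - 27)/2)*L = -2 + ((½)*19)*L = -2 + 19*L/2)
((J(-2, -1) + 2*(-5)) + Y(-21))*(-107) = (((-8 + (-1)²) + 2*(-5)) + (-2 + (19/2)*(-21)))*(-107) = (((-8 + 1) - 10) + (-2 - 399/2))*(-107) = ((-7 - 10) - 403/2)*(-107) = (-17 - 403/2)*(-107) = -437/2*(-107) = 46759/2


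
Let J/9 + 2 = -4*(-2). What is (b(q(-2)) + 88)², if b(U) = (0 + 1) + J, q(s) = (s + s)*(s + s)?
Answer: 20449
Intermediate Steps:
J = 54 (J = -18 + 9*(-4*(-2)) = -18 + 9*8 = -18 + 72 = 54)
q(s) = 4*s² (q(s) = (2*s)*(2*s) = 4*s²)
b(U) = 55 (b(U) = (0 + 1) + 54 = 1 + 54 = 55)
(b(q(-2)) + 88)² = (55 + 88)² = 143² = 20449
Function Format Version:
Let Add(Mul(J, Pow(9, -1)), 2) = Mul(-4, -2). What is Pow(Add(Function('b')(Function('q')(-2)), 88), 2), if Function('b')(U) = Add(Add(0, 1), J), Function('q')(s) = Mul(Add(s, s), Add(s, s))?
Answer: 20449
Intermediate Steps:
J = 54 (J = Add(-18, Mul(9, Mul(-4, -2))) = Add(-18, Mul(9, 8)) = Add(-18, 72) = 54)
Function('q')(s) = Mul(4, Pow(s, 2)) (Function('q')(s) = Mul(Mul(2, s), Mul(2, s)) = Mul(4, Pow(s, 2)))
Function('b')(U) = 55 (Function('b')(U) = Add(Add(0, 1), 54) = Add(1, 54) = 55)
Pow(Add(Function('b')(Function('q')(-2)), 88), 2) = Pow(Add(55, 88), 2) = Pow(143, 2) = 20449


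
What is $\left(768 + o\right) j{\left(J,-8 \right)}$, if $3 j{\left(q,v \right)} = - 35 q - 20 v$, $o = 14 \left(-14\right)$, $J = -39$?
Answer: $\frac{872300}{3} \approx 2.9077 \cdot 10^{5}$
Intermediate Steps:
$o = -196$
$j{\left(q,v \right)} = - \frac{35 q}{3} - \frac{20 v}{3}$ ($j{\left(q,v \right)} = \frac{- 35 q - 20 v}{3} = - \frac{35 q}{3} - \frac{20 v}{3}$)
$\left(768 + o\right) j{\left(J,-8 \right)} = \left(768 - 196\right) \left(\left(- \frac{35}{3}\right) \left(-39\right) - - \frac{160}{3}\right) = 572 \left(455 + \frac{160}{3}\right) = 572 \cdot \frac{1525}{3} = \frac{872300}{3}$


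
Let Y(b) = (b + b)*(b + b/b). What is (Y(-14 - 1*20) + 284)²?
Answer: 6390784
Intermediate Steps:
Y(b) = 2*b*(1 + b) (Y(b) = (2*b)*(b + 1) = (2*b)*(1 + b) = 2*b*(1 + b))
(Y(-14 - 1*20) + 284)² = (2*(-14 - 1*20)*(1 + (-14 - 1*20)) + 284)² = (2*(-14 - 20)*(1 + (-14 - 20)) + 284)² = (2*(-34)*(1 - 34) + 284)² = (2*(-34)*(-33) + 284)² = (2244 + 284)² = 2528² = 6390784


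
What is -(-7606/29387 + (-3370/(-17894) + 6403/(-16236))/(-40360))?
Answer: 44591839936983073/172291118542345440 ≈ 0.25882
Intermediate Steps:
-(-7606/29387 + (-3370/(-17894) + 6403/(-16236))/(-40360)) = -(-7606*1/29387 + (-3370*(-1/17894) + 6403*(-1/16236))*(-1/40360)) = -(-7606/29387 + (1685/8947 - 6403/16236)*(-1/40360)) = -(-7606/29387 - 29929981/145263492*(-1/40360)) = -(-7606/29387 + 29929981/5862834537120) = -1*(-44591839936983073/172291118542345440) = 44591839936983073/172291118542345440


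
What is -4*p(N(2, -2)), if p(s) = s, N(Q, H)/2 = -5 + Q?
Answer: 24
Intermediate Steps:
N(Q, H) = -10 + 2*Q (N(Q, H) = 2*(-5 + Q) = -10 + 2*Q)
-4*p(N(2, -2)) = -4*(-10 + 2*2) = -4*(-10 + 4) = -4*(-6) = 24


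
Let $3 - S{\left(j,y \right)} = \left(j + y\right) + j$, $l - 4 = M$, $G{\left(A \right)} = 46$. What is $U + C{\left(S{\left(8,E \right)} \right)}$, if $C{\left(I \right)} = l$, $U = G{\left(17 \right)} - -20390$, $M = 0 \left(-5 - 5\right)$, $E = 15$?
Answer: $20440$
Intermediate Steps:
$M = 0$ ($M = 0 \left(-10\right) = 0$)
$l = 4$ ($l = 4 + 0 = 4$)
$U = 20436$ ($U = 46 - -20390 = 46 + 20390 = 20436$)
$S{\left(j,y \right)} = 3 - y - 2 j$ ($S{\left(j,y \right)} = 3 - \left(\left(j + y\right) + j\right) = 3 - \left(y + 2 j\right) = 3 - y - 2 j$)
$C{\left(I \right)} = 4$
$U + C{\left(S{\left(8,E \right)} \right)} = 20436 + 4 = 20440$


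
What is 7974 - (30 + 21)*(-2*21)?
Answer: 10116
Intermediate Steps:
7974 - (30 + 21)*(-2*21) = 7974 - 51*(-42) = 7974 - 1*(-2142) = 7974 + 2142 = 10116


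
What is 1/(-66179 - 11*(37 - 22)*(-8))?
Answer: -1/64859 ≈ -1.5418e-5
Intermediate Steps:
1/(-66179 - 11*(37 - 22)*(-8)) = 1/(-66179 - 11*15*(-8)) = 1/(-66179 - 165*(-8)) = 1/(-66179 + 1320) = 1/(-64859) = -1/64859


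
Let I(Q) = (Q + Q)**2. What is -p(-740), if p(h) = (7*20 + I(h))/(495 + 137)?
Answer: -547635/158 ≈ -3466.0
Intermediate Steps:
I(Q) = 4*Q**2 (I(Q) = (2*Q)**2 = 4*Q**2)
p(h) = 35/158 + h**2/158 (p(h) = (7*20 + 4*h**2)/(495 + 137) = (140 + 4*h**2)/632 = (140 + 4*h**2)*(1/632) = 35/158 + h**2/158)
-p(-740) = -(35/158 + (1/158)*(-740)**2) = -(35/158 + (1/158)*547600) = -(35/158 + 273800/79) = -1*547635/158 = -547635/158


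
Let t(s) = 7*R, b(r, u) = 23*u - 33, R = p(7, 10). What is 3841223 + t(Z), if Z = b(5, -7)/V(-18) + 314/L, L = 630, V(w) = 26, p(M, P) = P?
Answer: 3841293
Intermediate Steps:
R = 10
b(r, u) = -33 + 23*u
Z = -28514/4095 (Z = (-33 + 23*(-7))/26 + 314/630 = (-33 - 161)*(1/26) + 314*(1/630) = -194*1/26 + 157/315 = -97/13 + 157/315 = -28514/4095 ≈ -6.9631)
t(s) = 70 (t(s) = 7*10 = 70)
3841223 + t(Z) = 3841223 + 70 = 3841293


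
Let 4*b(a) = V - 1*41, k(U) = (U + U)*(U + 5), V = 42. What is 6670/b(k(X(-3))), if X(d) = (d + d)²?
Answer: 26680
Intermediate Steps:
X(d) = 4*d² (X(d) = (2*d)² = 4*d²)
k(U) = 2*U*(5 + U) (k(U) = (2*U)*(5 + U) = 2*U*(5 + U))
b(a) = ¼ (b(a) = (42 - 1*41)/4 = (42 - 41)/4 = (¼)*1 = ¼)
6670/b(k(X(-3))) = 6670/(¼) = 6670*4 = 26680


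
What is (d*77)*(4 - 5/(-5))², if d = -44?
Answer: -84700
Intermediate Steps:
(d*77)*(4 - 5/(-5))² = (-44*77)*(4 - 5/(-5))² = -3388*(4 - 5*(-⅕))² = -3388*(4 + 1)² = -3388*5² = -3388*25 = -84700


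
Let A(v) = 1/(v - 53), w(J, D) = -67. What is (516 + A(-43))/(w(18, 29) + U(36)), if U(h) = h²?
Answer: 49535/117984 ≈ 0.41985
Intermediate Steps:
A(v) = 1/(-53 + v)
(516 + A(-43))/(w(18, 29) + U(36)) = (516 + 1/(-53 - 43))/(-67 + 36²) = (516 + 1/(-96))/(-67 + 1296) = (516 - 1/96)/1229 = (49535/96)*(1/1229) = 49535/117984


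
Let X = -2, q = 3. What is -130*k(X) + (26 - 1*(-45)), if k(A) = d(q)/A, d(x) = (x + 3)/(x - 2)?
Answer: 461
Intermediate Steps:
d(x) = (3 + x)/(-2 + x)
k(A) = 6/A (k(A) = ((3 + 3)/(-2 + 3))/A = (6/1)/A = (1*6)/A = 6/A)
-130*k(X) + (26 - 1*(-45)) = -780/(-2) + (26 - 1*(-45)) = -780*(-1)/2 + (26 + 45) = -130*(-3) + 71 = 390 + 71 = 461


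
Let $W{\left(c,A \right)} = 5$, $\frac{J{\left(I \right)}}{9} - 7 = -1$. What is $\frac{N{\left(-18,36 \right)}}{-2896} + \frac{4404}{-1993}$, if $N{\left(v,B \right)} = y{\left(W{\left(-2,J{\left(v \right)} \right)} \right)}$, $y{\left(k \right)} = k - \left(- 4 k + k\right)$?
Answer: $- \frac{3198461}{1442932} \approx -2.2166$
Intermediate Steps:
$J{\left(I \right)} = 54$ ($J{\left(I \right)} = 63 + 9 \left(-1\right) = 63 - 9 = 54$)
$y{\left(k \right)} = 4 k$ ($y{\left(k \right)} = k - - 3 k = k + 3 k = 4 k$)
$N{\left(v,B \right)} = 20$ ($N{\left(v,B \right)} = 4 \cdot 5 = 20$)
$\frac{N{\left(-18,36 \right)}}{-2896} + \frac{4404}{-1993} = \frac{20}{-2896} + \frac{4404}{-1993} = 20 \left(- \frac{1}{2896}\right) + 4404 \left(- \frac{1}{1993}\right) = - \frac{5}{724} - \frac{4404}{1993} = - \frac{3198461}{1442932}$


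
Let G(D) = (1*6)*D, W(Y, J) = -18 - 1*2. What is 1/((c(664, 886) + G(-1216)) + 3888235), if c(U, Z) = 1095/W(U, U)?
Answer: 4/15523537 ≈ 2.5767e-7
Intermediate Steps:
W(Y, J) = -20 (W(Y, J) = -18 - 2 = -20)
c(U, Z) = -219/4 (c(U, Z) = 1095/(-20) = 1095*(-1/20) = -219/4)
G(D) = 6*D
1/((c(664, 886) + G(-1216)) + 3888235) = 1/((-219/4 + 6*(-1216)) + 3888235) = 1/((-219/4 - 7296) + 3888235) = 1/(-29403/4 + 3888235) = 1/(15523537/4) = 4/15523537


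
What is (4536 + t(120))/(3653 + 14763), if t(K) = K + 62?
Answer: 2359/9208 ≈ 0.25619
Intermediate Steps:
t(K) = 62 + K
(4536 + t(120))/(3653 + 14763) = (4536 + (62 + 120))/(3653 + 14763) = (4536 + 182)/18416 = 4718*(1/18416) = 2359/9208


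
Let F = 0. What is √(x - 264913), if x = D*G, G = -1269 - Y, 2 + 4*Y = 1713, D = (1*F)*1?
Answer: I*√264913 ≈ 514.7*I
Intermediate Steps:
D = 0 (D = (1*0)*1 = 0*1 = 0)
Y = 1711/4 (Y = -½ + (¼)*1713 = -½ + 1713/4 = 1711/4 ≈ 427.75)
G = -6787/4 (G = -1269 - 1*1711/4 = -1269 - 1711/4 = -6787/4 ≈ -1696.8)
x = 0 (x = 0*(-6787/4) = 0)
√(x - 264913) = √(0 - 264913) = √(-264913) = I*√264913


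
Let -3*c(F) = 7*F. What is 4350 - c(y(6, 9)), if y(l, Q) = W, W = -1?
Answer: 13043/3 ≈ 4347.7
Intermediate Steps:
y(l, Q) = -1
c(F) = -7*F/3
4350 - c(y(6, 9)) = 4350 - (-7)*(-1)/3 = 4350 - 1*7/3 = 4350 - 7/3 = 13043/3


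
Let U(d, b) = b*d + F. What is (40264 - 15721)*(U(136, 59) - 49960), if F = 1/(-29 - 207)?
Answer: -242899543071/236 ≈ -1.0292e+9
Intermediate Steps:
F = -1/236 (F = 1/(-236) = -1/236 ≈ -0.0042373)
U(d, b) = -1/236 + b*d (U(d, b) = b*d - 1/236 = -1/236 + b*d)
(40264 - 15721)*(U(136, 59) - 49960) = (40264 - 15721)*((-1/236 + 59*136) - 49960) = 24543*((-1/236 + 8024) - 49960) = 24543*(1893663/236 - 49960) = 24543*(-9896897/236) = -242899543071/236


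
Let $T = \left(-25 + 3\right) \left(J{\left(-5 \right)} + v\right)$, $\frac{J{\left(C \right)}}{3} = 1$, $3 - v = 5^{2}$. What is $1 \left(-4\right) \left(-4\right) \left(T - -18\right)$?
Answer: $6976$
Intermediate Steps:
$v = -22$ ($v = 3 - 5^{2} = 3 - 25 = -22$)
$J{\left(C \right)} = 3$ ($J{\left(C \right)} = 3 \cdot 1 = 3$)
$T = 418$ ($T = \left(-25 + 3\right) \left(3 - 22\right) = \left(-22\right) \left(-19\right) = 418$)
$1 \left(-4\right) \left(-4\right) \left(T - -18\right) = 1 \left(-4\right) \left(-4\right) \left(418 - -18\right) = \left(-4\right) \left(-4\right) \left(418 + \left(-4 + 22\right)\right) = 16 \left(418 + 18\right) = 16 \cdot 436 = 6976$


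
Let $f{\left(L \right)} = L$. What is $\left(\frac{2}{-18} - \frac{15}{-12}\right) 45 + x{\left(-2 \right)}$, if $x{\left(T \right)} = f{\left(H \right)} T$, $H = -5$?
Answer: $\frac{245}{4} \approx 61.25$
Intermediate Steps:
$x{\left(T \right)} = - 5 T$
$\left(\frac{2}{-18} - \frac{15}{-12}\right) 45 + x{\left(-2 \right)} = \left(\frac{2}{-18} - \frac{15}{-12}\right) 45 - -10 = \left(2 \left(- \frac{1}{18}\right) - - \frac{5}{4}\right) 45 + 10 = \left(- \frac{1}{9} + \frac{5}{4}\right) 45 + 10 = \frac{41}{36} \cdot 45 + 10 = \frac{205}{4} + 10 = \frac{245}{4}$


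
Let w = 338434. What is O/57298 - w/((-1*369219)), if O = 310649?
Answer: 134089104463/21155510262 ≈ 6.3383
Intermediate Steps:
O/57298 - w/((-1*369219)) = 310649/57298 - 338434/((-1*369219)) = 310649*(1/57298) - 338434/(-369219) = 310649/57298 - 338434*(-1)/369219 = 310649/57298 - 1*(-338434/369219) = 310649/57298 + 338434/369219 = 134089104463/21155510262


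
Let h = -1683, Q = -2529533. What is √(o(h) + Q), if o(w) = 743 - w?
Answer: I*√2527107 ≈ 1589.7*I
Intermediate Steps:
√(o(h) + Q) = √((743 - 1*(-1683)) - 2529533) = √((743 + 1683) - 2529533) = √(2426 - 2529533) = √(-2527107) = I*√2527107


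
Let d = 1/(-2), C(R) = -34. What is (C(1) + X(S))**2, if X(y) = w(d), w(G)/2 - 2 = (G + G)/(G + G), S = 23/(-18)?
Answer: 784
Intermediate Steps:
S = -23/18 (S = 23*(-1/18) = -23/18 ≈ -1.2778)
d = -1/2 (d = 1*(-1/2) = -1/2 ≈ -0.50000)
w(G) = 6 (w(G) = 4 + 2*((G + G)/(G + G)) = 4 + 2*((2*G)/((2*G))) = 4 + 2*((2*G)*(1/(2*G))) = 4 + 2*1 = 4 + 2 = 6)
X(y) = 6
(C(1) + X(S))**2 = (-34 + 6)**2 = (-28)**2 = 784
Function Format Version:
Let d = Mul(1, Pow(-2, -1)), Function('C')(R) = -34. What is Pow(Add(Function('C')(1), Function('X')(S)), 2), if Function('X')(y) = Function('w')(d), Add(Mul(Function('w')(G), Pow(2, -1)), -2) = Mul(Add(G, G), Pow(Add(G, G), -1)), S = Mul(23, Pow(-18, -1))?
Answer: 784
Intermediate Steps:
S = Rational(-23, 18) (S = Mul(23, Rational(-1, 18)) = Rational(-23, 18) ≈ -1.2778)
d = Rational(-1, 2) (d = Mul(1, Rational(-1, 2)) = Rational(-1, 2) ≈ -0.50000)
Function('w')(G) = 6 (Function('w')(G) = Add(4, Mul(2, Mul(Add(G, G), Pow(Add(G, G), -1)))) = Add(4, Mul(2, Mul(Mul(2, G), Pow(Mul(2, G), -1)))) = Add(4, Mul(2, Mul(Mul(2, G), Mul(Rational(1, 2), Pow(G, -1))))) = Add(4, Mul(2, 1)) = Add(4, 2) = 6)
Function('X')(y) = 6
Pow(Add(Function('C')(1), Function('X')(S)), 2) = Pow(Add(-34, 6), 2) = Pow(-28, 2) = 784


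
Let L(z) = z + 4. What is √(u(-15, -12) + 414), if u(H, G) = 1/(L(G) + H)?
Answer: √218983/23 ≈ 20.346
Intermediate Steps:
L(z) = 4 + z
u(H, G) = 1/(4 + G + H) (u(H, G) = 1/((4 + G) + H) = 1/(4 + G + H))
√(u(-15, -12) + 414) = √(1/(4 - 12 - 15) + 414) = √(1/(-23) + 414) = √(-1/23 + 414) = √(9521/23) = √218983/23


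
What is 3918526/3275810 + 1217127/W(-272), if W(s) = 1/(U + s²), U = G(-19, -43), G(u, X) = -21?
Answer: 147448080602388668/1637905 ≈ 9.0022e+10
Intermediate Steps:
U = -21
W(s) = 1/(-21 + s²)
3918526/3275810 + 1217127/W(-272) = 3918526/3275810 + 1217127/(1/(-21 + (-272)²)) = 3918526*(1/3275810) + 1217127/(1/(-21 + 73984)) = 1959263/1637905 + 1217127/(1/73963) = 1959263/1637905 + 1217127*73963 = 1959263/1637905 + 90022364301 = 147448080602388668/1637905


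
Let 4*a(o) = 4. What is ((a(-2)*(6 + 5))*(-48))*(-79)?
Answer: 41712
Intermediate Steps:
a(o) = 1 (a(o) = (¼)*4 = 1)
((a(-2)*(6 + 5))*(-48))*(-79) = ((1*(6 + 5))*(-48))*(-79) = ((1*11)*(-48))*(-79) = (11*(-48))*(-79) = -528*(-79) = 41712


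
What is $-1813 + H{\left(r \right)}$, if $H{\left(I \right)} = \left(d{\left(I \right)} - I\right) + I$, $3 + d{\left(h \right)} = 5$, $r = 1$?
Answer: $-1811$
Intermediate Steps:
$d{\left(h \right)} = 2$ ($d{\left(h \right)} = -3 + 5 = 2$)
$H{\left(I \right)} = 2$ ($H{\left(I \right)} = \left(2 - I\right) + I = 2$)
$-1813 + H{\left(r \right)} = -1813 + 2 = -1811$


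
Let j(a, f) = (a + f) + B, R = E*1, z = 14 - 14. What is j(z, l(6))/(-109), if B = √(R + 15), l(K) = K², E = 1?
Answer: -40/109 ≈ -0.36697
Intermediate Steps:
z = 0
R = 1 (R = 1*1 = 1)
B = 4 (B = √(1 + 15) = √16 = 4)
j(a, f) = 4 + a + f (j(a, f) = (a + f) + 4 = 4 + a + f)
j(z, l(6))/(-109) = (4 + 0 + 6²)/(-109) = (4 + 0 + 36)*(-1/109) = 40*(-1/109) = -40/109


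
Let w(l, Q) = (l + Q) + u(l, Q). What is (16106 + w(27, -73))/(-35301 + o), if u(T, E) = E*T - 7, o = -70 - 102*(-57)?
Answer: -14082/29557 ≈ -0.47644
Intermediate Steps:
o = 5744 (o = -70 + 5814 = 5744)
u(T, E) = -7 + E*T
w(l, Q) = -7 + Q + l + Q*l (w(l, Q) = (l + Q) + (-7 + Q*l) = (Q + l) + (-7 + Q*l) = -7 + Q + l + Q*l)
(16106 + w(27, -73))/(-35301 + o) = (16106 + (-7 - 73 + 27 - 73*27))/(-35301 + 5744) = (16106 + (-7 - 73 + 27 - 1971))/(-29557) = (16106 - 2024)*(-1/29557) = 14082*(-1/29557) = -14082/29557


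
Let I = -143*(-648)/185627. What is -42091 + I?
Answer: -601010261/14279 ≈ -42091.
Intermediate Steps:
I = 7128/14279 (I = 92664*(1/185627) = 7128/14279 ≈ 0.49919)
-42091 + I = -42091 + 7128/14279 = -601010261/14279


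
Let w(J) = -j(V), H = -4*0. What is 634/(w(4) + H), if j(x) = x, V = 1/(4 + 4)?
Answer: -5072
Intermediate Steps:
V = ⅛ (V = 1/8 = ⅛ ≈ 0.12500)
H = 0
w(J) = -⅛ (w(J) = -1*⅛ = -⅛)
634/(w(4) + H) = 634/(-⅛ + 0) = 634/(-⅛) = -8*634 = -5072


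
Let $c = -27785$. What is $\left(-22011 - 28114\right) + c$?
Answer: $-77910$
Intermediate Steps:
$\left(-22011 - 28114\right) + c = \left(-22011 - 28114\right) - 27785 = -50125 - 27785 = -77910$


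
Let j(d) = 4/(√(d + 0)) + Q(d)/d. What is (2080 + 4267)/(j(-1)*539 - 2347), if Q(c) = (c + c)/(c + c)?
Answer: -9158721/6488666 + 3421033*I/3244333 ≈ -1.4115 + 1.0545*I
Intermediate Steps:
Q(c) = 1 (Q(c) = (2*c)/((2*c)) = (2*c)*(1/(2*c)) = 1)
j(d) = 1/d + 4/√d (j(d) = 4/(√(d + 0)) + 1/d = 4/(√d) + 1/d = 4/√d + 1/d = 1/d + 4/√d)
(2080 + 4267)/(j(-1)*539 - 2347) = (2080 + 4267)/((1/(-1) + 4/√(-1))*539 - 2347) = 6347/((-1 + 4*(-I))*539 - 2347) = 6347/((-1 - 4*I)*539 - 2347) = 6347/((-539 - 2156*I) - 2347) = 6347/(-2886 - 2156*I) = 6347*((-2886 + 2156*I)/12977332) = 6347*(-2886 + 2156*I)/12977332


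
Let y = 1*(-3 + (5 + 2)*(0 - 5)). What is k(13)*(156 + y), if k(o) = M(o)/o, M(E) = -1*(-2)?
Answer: 236/13 ≈ 18.154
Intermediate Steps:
M(E) = 2
k(o) = 2/o
y = -38 (y = 1*(-3 + 7*(-5)) = 1*(-3 - 35) = 1*(-38) = -38)
k(13)*(156 + y) = (2/13)*(156 - 38) = (2*(1/13))*118 = (2/13)*118 = 236/13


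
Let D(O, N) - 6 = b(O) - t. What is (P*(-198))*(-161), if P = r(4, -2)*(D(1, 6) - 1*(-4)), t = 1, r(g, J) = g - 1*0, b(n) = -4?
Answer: 637560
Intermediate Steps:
r(g, J) = g (r(g, J) = g + 0 = g)
D(O, N) = 1 (D(O, N) = 6 + (-4 - 1*1) = 6 + (-4 - 1) = 6 - 5 = 1)
P = 20 (P = 4*(1 - 1*(-4)) = 4*(1 + 4) = 4*5 = 20)
(P*(-198))*(-161) = (20*(-198))*(-161) = -3960*(-161) = 637560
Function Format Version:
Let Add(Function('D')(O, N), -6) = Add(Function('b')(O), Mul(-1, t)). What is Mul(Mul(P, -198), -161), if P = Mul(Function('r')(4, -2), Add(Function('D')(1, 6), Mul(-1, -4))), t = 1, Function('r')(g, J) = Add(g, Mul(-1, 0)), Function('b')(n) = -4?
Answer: 637560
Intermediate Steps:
Function('r')(g, J) = g (Function('r')(g, J) = Add(g, 0) = g)
Function('D')(O, N) = 1 (Function('D')(O, N) = Add(6, Add(-4, Mul(-1, 1))) = Add(6, Add(-4, -1)) = Add(6, -5) = 1)
P = 20 (P = Mul(4, Add(1, Mul(-1, -4))) = Mul(4, Add(1, 4)) = Mul(4, 5) = 20)
Mul(Mul(P, -198), -161) = Mul(Mul(20, -198), -161) = Mul(-3960, -161) = 637560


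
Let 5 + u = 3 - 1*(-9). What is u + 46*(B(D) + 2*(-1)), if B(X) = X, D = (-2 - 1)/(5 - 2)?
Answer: -131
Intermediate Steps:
D = -1 (D = -3/3 = -3*1/3 = -1)
u = 7 (u = -5 + (3 - 1*(-9)) = -5 + (3 + 9) = -5 + 12 = 7)
u + 46*(B(D) + 2*(-1)) = 7 + 46*(-1 + 2*(-1)) = 7 + 46*(-1 - 2) = 7 + 46*(-3) = 7 - 138 = -131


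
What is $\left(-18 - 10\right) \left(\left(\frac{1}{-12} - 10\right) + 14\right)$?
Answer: $- \frac{329}{3} \approx -109.67$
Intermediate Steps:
$\left(-18 - 10\right) \left(\left(\frac{1}{-12} - 10\right) + 14\right) = - 28 \left(\left(- \frac{1}{12} - 10\right) + 14\right) = - 28 \left(- \frac{121}{12} + 14\right) = \left(-28\right) \frac{47}{12} = - \frac{329}{3}$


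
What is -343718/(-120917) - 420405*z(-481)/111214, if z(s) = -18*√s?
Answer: 343718/120917 + 3783645*I*√481/55607 ≈ 2.8426 + 1492.3*I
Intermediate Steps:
-343718/(-120917) - 420405*z(-481)/111214 = -343718/(-120917) - 420405*(-9*I*√481/55607) = -343718*(-1/120917) - 420405*(-9*I*√481/55607) = 343718/120917 - 420405*(-9*I*√481/55607) = 343718/120917 - (-3783645)*I*√481/55607 = 343718/120917 + 3783645*I*√481/55607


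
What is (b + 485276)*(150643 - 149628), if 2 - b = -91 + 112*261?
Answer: 462979055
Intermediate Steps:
b = -29139 (b = 2 - (-91 + 112*261) = 2 - (-91 + 29232) = 2 - 1*29141 = 2 - 29141 = -29139)
(b + 485276)*(150643 - 149628) = (-29139 + 485276)*(150643 - 149628) = 456137*1015 = 462979055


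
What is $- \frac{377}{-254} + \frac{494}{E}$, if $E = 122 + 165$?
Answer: $\frac{233675}{72898} \approx 3.2055$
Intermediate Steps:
$E = 287$
$- \frac{377}{-254} + \frac{494}{E} = - \frac{377}{-254} + \frac{494}{287} = \left(-377\right) \left(- \frac{1}{254}\right) + 494 \cdot \frac{1}{287} = \frac{377}{254} + \frac{494}{287} = \frac{233675}{72898}$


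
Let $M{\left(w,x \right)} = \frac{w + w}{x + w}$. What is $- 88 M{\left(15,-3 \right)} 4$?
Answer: $-880$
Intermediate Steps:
$M{\left(w,x \right)} = \frac{2 w}{w + x}$
$- 88 M{\left(15,-3 \right)} 4 = - 88 \cdot 2 \cdot 15 \frac{1}{15 - 3} \cdot 4 = - 88 \cdot 2 \cdot 15 \cdot \frac{1}{12} \cdot 4 = \left(-88\right) \frac{5}{2} \cdot 4 = \left(-220\right) 4 = -880$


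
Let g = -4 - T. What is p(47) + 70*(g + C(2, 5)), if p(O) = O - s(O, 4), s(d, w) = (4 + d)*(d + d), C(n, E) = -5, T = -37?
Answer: -2787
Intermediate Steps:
s(d, w) = 2*d*(4 + d) (s(d, w) = (4 + d)*(2*d) = 2*d*(4 + d))
g = 33 (g = -4 - 1*(-37) = -4 + 37 = 33)
p(O) = O - 2*O*(4 + O)
p(47) + 70*(g + C(2, 5)) = 47*(-7 - 2*47) + 70*(33 - 5) = 47*(-7 - 94) + 70*28 = 47*(-101) + 1960 = -4747 + 1960 = -2787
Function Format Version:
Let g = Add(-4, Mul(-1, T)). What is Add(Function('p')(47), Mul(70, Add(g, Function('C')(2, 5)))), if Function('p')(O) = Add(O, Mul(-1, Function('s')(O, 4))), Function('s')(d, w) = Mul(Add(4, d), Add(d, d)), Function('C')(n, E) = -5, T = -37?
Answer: -2787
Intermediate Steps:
Function('s')(d, w) = Mul(2, d, Add(4, d)) (Function('s')(d, w) = Mul(Add(4, d), Mul(2, d)) = Mul(2, d, Add(4, d)))
g = 33 (g = Add(-4, Mul(-1, -37)) = Add(-4, 37) = 33)
Function('p')(O) = Add(O, Mul(-2, O, Add(4, O))) (Function('p')(O) = Add(O, Mul(-1, Mul(2, O, Add(4, O)))) = Add(O, Mul(-2, O, Add(4, O))))
Add(Function('p')(47), Mul(70, Add(g, Function('C')(2, 5)))) = Add(Mul(47, Add(-7, Mul(-2, 47))), Mul(70, Add(33, -5))) = Add(Mul(47, Add(-7, -94)), Mul(70, 28)) = Add(Mul(47, -101), 1960) = Add(-4747, 1960) = -2787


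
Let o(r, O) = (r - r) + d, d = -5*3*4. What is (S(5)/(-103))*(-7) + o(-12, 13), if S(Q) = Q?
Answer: -6145/103 ≈ -59.660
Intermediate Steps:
d = -60 (d = -15*4 = -60)
o(r, O) = -60 (o(r, O) = (r - r) - 60 = 0 - 60 = -60)
(S(5)/(-103))*(-7) + o(-12, 13) = (5/(-103))*(-7) - 60 = (5*(-1/103))*(-7) - 60 = -5/103*(-7) - 60 = 35/103 - 60 = -6145/103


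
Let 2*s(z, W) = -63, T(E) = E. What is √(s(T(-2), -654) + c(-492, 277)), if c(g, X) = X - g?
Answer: 5*√118/2 ≈ 27.157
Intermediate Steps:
s(z, W) = -63/2 (s(z, W) = (½)*(-63) = -63/2)
√(s(T(-2), -654) + c(-492, 277)) = √(-63/2 + (277 - 1*(-492))) = √(-63/2 + (277 + 492)) = √(-63/2 + 769) = √(1475/2) = 5*√118/2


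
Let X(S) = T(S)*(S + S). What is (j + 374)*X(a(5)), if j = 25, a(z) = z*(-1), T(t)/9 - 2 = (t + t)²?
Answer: -3662820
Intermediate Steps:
T(t) = 18 + 36*t² (T(t) = 18 + 9*(t + t)² = 18 + 9*(2*t)² = 18 + 9*(4*t²) = 18 + 36*t²)
a(z) = -z
X(S) = 2*S*(18 + 36*S²) (X(S) = (18 + 36*S²)*(S + S) = (18 + 36*S²)*(2*S) = 2*S*(18 + 36*S²))
(j + 374)*X(a(5)) = (25 + 374)*(36*(-1*5) + 72*(-1*5)³) = 399*(36*(-5) + 72*(-5)³) = 399*(-180 + 72*(-125)) = 399*(-180 - 9000) = 399*(-9180) = -3662820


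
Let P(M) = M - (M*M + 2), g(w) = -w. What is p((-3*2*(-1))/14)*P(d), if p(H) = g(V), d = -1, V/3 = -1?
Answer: -12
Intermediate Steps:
V = -3 (V = 3*(-1) = -3)
P(M) = -2 + M - M² (P(M) = M - (M² + 2) = M - (2 + M²) = M + (-2 - M²) = -2 + M - M²)
p(H) = 3 (p(H) = -1*(-3) = 3)
p((-3*2*(-1))/14)*P(d) = 3*(-2 - 1 - 1*(-1)²) = 3*(-2 - 1 - 1*1) = 3*(-2 - 1 - 1) = 3*(-4) = -12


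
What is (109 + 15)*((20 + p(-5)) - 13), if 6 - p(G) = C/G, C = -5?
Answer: 1488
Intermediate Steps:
p(G) = 6 + 5/G (p(G) = 6 - (-5)/G = 6 + 5/G)
(109 + 15)*((20 + p(-5)) - 13) = (109 + 15)*((20 + (6 + 5/(-5))) - 13) = 124*((20 + (6 + 5*(-1/5))) - 13) = 124*((20 + (6 - 1)) - 13) = 124*((20 + 5) - 13) = 124*(25 - 13) = 124*12 = 1488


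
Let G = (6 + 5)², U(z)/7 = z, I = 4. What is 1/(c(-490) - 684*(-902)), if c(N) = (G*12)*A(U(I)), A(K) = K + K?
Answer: 1/698280 ≈ 1.4321e-6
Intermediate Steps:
U(z) = 7*z
G = 121 (G = 11² = 121)
A(K) = 2*K
c(N) = 81312 (c(N) = (121*12)*(2*(7*4)) = 1452*(2*28) = 1452*56 = 81312)
1/(c(-490) - 684*(-902)) = 1/(81312 - 684*(-902)) = 1/(81312 + 616968) = 1/698280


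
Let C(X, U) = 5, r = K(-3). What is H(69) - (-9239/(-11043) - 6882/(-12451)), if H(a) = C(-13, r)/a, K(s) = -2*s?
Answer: -4164591790/3162417039 ≈ -1.3169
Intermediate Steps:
r = 6 (r = -2*(-3) = 6)
H(a) = 5/a
H(69) - (-9239/(-11043) - 6882/(-12451)) = 5/69 - (-9239/(-11043) - 6882/(-12451)) = 5*(1/69) - (-9239*(-1/11043) - 6882*(-1/12451)) = 5/69 - (9239/11043 + 6882/12451) = 5/69 - 1*191032715/137496393 = 5/69 - 191032715/137496393 = -4164591790/3162417039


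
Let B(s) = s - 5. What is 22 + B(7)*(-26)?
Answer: -30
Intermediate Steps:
B(s) = -5 + s
22 + B(7)*(-26) = 22 + (-5 + 7)*(-26) = 22 + 2*(-26) = 22 - 52 = -30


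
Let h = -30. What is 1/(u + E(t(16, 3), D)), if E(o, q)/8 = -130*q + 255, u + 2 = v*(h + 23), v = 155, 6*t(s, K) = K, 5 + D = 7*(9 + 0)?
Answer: -1/59367 ≈ -1.6844e-5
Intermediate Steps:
D = 58 (D = -5 + 7*(9 + 0) = -5 + 7*9 = -5 + 63 = 58)
t(s, K) = K/6
u = -1087 (u = -2 + 155*(-30 + 23) = -2 + 155*(-7) = -2 - 1085 = -1087)
E(o, q) = 2040 - 1040*q (E(o, q) = 8*(-130*q + 255) = 8*(255 - 130*q) = 2040 - 1040*q)
1/(u + E(t(16, 3), D)) = 1/(-1087 + (2040 - 1040*58)) = 1/(-1087 + (2040 - 60320)) = 1/(-1087 - 58280) = 1/(-59367) = -1/59367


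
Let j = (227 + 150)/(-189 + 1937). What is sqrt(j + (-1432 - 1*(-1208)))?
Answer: 5*I*sqrt(6837739)/874 ≈ 14.959*I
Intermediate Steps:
j = 377/1748 ≈ 0.21568
sqrt(j + (-1432 - 1*(-1208))) = sqrt(377/1748 + (-1432 - 1*(-1208))) = sqrt(377/1748 + (-1432 + 1208)) = sqrt(377/1748 - 224) = sqrt(-391175/1748) = 5*I*sqrt(6837739)/874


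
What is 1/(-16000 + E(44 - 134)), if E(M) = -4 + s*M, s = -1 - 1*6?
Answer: -1/15374 ≈ -6.5045e-5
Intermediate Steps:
s = -7 (s = -1 - 6 = -7)
E(M) = -4 - 7*M
1/(-16000 + E(44 - 134)) = 1/(-16000 + (-4 - 7*(44 - 134))) = 1/(-16000 + (-4 - 7*(-90))) = 1/(-16000 + (-4 + 630)) = 1/(-16000 + 626) = 1/(-15374) = -1/15374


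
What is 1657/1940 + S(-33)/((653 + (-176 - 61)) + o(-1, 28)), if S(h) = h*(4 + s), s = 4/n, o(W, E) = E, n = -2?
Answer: 50639/71780 ≈ 0.70547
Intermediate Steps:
s = -2 (s = 4/(-2) = 4*(-½) = -2)
S(h) = 2*h (S(h) = h*(4 - 2) = h*2 = 2*h)
1657/1940 + S(-33)/((653 + (-176 - 61)) + o(-1, 28)) = 1657/1940 + (2*(-33))/((653 + (-176 - 61)) + 28) = 1657*(1/1940) - 66/((653 - 237) + 28) = 1657/1940 - 66/(416 + 28) = 1657/1940 - 66/444 = 1657/1940 - 66*1/444 = 1657/1940 - 11/74 = 50639/71780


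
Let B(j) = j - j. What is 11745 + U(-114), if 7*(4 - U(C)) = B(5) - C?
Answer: 82129/7 ≈ 11733.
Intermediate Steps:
B(j) = 0
U(C) = 4 + C/7 (U(C) = 4 - (0 - C)/7 = 4 - (-1)*C/7 = 4 + C/7)
11745 + U(-114) = 11745 + (4 + (⅐)*(-114)) = 11745 + (4 - 114/7) = 11745 - 86/7 = 82129/7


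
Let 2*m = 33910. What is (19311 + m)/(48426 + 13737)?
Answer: 36266/62163 ≈ 0.58340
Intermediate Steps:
m = 16955 (m = (1/2)*33910 = 16955)
(19311 + m)/(48426 + 13737) = (19311 + 16955)/(48426 + 13737) = 36266/62163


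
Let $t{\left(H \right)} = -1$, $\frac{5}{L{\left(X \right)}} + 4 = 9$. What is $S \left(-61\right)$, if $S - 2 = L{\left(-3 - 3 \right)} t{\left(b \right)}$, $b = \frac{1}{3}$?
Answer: $-61$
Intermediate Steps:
$b = \frac{1}{3} \approx 0.33333$
$L{\left(X \right)} = 1$ ($L{\left(X \right)} = \frac{5}{-4 + 9} = \frac{5}{5} = 5 \cdot \frac{1}{5} = 1$)
$S = 1$ ($S = 2 + 1 \left(-1\right) = 2 - 1 = 1$)
$S \left(-61\right) = 1 \left(-61\right) = -61$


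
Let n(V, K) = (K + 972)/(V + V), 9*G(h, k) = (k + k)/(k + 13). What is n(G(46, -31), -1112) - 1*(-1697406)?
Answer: 52613916/31 ≈ 1.6972e+6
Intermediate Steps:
G(h, k) = 2*k/(9*(13 + k)) (G(h, k) = ((k + k)/(k + 13))/9 = ((2*k)/(13 + k))/9 = (2*k/(13 + k))/9 = 2*k/(9*(13 + k)))
n(V, K) = (972 + K)/(2*V) (n(V, K) = (972 + K)/((2*V)) = (972 + K)*(1/(2*V)) = (972 + K)/(2*V))
n(G(46, -31), -1112) - 1*(-1697406) = (972 - 1112)/(2*(((2/9)*(-31)/(13 - 31)))) - 1*(-1697406) = (½)*(-140)/((2/9)*(-31)/(-18)) + 1697406 = (½)*(-140)/((2/9)*(-31)*(-1/18)) + 1697406 = (½)*(-140)/(31/81) + 1697406 = (½)*(81/31)*(-140) + 1697406 = -5670/31 + 1697406 = 52613916/31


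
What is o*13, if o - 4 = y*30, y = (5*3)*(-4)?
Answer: -23348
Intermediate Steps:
y = -60 (y = 15*(-4) = -60)
o = -1796 (o = 4 - 60*30 = 4 - 1800 = -1796)
o*13 = -1796*13 = -23348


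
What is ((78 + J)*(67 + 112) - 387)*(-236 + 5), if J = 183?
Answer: -10702692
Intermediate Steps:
((78 + J)*(67 + 112) - 387)*(-236 + 5) = ((78 + 183)*(67 + 112) - 387)*(-236 + 5) = (261*179 - 387)*(-231) = (46719 - 387)*(-231) = 46332*(-231) = -10702692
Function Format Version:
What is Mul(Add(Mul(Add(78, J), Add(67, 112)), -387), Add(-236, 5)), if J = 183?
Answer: -10702692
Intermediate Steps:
Mul(Add(Mul(Add(78, J), Add(67, 112)), -387), Add(-236, 5)) = Mul(Add(Mul(Add(78, 183), Add(67, 112)), -387), Add(-236, 5)) = Mul(Add(Mul(261, 179), -387), -231) = Mul(Add(46719, -387), -231) = Mul(46332, -231) = -10702692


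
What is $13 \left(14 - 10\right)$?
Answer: $52$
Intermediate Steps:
$13 \left(14 - 10\right) = 13 \cdot 4 = 52$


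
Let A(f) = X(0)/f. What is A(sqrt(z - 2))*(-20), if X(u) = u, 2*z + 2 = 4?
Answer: 0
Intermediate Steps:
z = 1 (z = -1 + (1/2)*4 = -1 + 2 = 1)
A(f) = 0 (A(f) = 0/f = 0)
A(sqrt(z - 2))*(-20) = 0*(-20) = 0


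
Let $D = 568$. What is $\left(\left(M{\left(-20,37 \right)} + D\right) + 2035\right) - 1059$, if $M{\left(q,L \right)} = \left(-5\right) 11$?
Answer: $1489$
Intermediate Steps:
$M{\left(q,L \right)} = -55$
$\left(\left(M{\left(-20,37 \right)} + D\right) + 2035\right) - 1059 = \left(\left(-55 + 568\right) + 2035\right) - 1059 = \left(513 + 2035\right) - 1059 = 2548 - 1059 = 1489$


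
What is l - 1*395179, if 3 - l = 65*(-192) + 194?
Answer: -382890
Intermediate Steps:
l = 12289 (l = 3 - (65*(-192) + 194) = 3 - (-12480 + 194) = 3 - 1*(-12286) = 3 + 12286 = 12289)
l - 1*395179 = 12289 - 1*395179 = 12289 - 395179 = -382890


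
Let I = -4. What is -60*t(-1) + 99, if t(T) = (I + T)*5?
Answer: 1599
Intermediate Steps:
t(T) = -20 + 5*T (t(T) = (-4 + T)*5 = -20 + 5*T)
-60*t(-1) + 99 = -60*(-20 + 5*(-1)) + 99 = -60*(-20 - 5) + 99 = -60*(-25) + 99 = 1500 + 99 = 1599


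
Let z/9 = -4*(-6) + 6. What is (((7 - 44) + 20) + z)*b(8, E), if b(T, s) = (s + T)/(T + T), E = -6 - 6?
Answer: -253/4 ≈ -63.250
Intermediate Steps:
z = 270 (z = 9*(-4*(-6) + 6) = 9*(24 + 6) = 9*30 = 270)
E = -12
b(T, s) = (T + s)/(2*T) (b(T, s) = (T + s)/((2*T)) = (T + s)*(1/(2*T)) = (T + s)/(2*T))
(((7 - 44) + 20) + z)*b(8, E) = (((7 - 44) + 20) + 270)*((½)*(8 - 12)/8) = ((-37 + 20) + 270)*((½)*(⅛)*(-4)) = (-17 + 270)*(-¼) = 253*(-¼) = -253/4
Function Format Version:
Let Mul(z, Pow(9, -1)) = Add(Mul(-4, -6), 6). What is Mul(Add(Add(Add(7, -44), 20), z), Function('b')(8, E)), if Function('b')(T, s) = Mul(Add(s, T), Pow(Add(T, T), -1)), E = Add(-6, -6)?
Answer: Rational(-253, 4) ≈ -63.250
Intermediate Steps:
z = 270 (z = Mul(9, Add(Mul(-4, -6), 6)) = Mul(9, Add(24, 6)) = Mul(9, 30) = 270)
E = -12
Function('b')(T, s) = Mul(Rational(1, 2), Pow(T, -1), Add(T, s)) (Function('b')(T, s) = Mul(Add(T, s), Pow(Mul(2, T), -1)) = Mul(Add(T, s), Mul(Rational(1, 2), Pow(T, -1))) = Mul(Rational(1, 2), Pow(T, -1), Add(T, s)))
Mul(Add(Add(Add(7, -44), 20), z), Function('b')(8, E)) = Mul(Add(Add(Add(7, -44), 20), 270), Mul(Rational(1, 2), Pow(8, -1), Add(8, -12))) = Mul(Add(Add(-37, 20), 270), Mul(Rational(1, 2), Rational(1, 8), -4)) = Mul(Add(-17, 270), Rational(-1, 4)) = Mul(253, Rational(-1, 4)) = Rational(-253, 4)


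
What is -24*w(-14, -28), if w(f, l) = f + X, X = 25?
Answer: -264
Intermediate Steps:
w(f, l) = 25 + f (w(f, l) = f + 25 = 25 + f)
-24*w(-14, -28) = -24*(25 - 14) = -24*11 = -264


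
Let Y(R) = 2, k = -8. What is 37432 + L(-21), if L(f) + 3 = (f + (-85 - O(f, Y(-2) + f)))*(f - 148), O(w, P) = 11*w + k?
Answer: 14952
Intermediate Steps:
O(w, P) = -8 + 11*w (O(w, P) = 11*w - 8 = -8 + 11*w)
L(f) = -3 + (-148 + f)*(-77 - 10*f) (L(f) = -3 + (f + (-85 - (-8 + 11*f)))*(f - 148) = -3 + (f + (-85 + (8 - 11*f)))*(-148 + f) = -3 + (f + (-77 - 11*f))*(-148 + f) = -3 + (-77 - 10*f)*(-148 + f) = -3 + (-148 + f)*(-77 - 10*f))
37432 + L(-21) = 37432 + (11393 - 10*(-21)**2 + 1403*(-21)) = 37432 + (11393 - 10*441 - 29463) = 37432 + (11393 - 4410 - 29463) = 37432 - 22480 = 14952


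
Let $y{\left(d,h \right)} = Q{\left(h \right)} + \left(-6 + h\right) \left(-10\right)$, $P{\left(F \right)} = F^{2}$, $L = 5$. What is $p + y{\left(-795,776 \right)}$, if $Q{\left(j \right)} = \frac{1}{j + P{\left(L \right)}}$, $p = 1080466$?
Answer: $\frac{859285567}{801} \approx 1.0728 \cdot 10^{6}$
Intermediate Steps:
$Q{\left(j \right)} = \frac{1}{25 + j}$ ($Q{\left(j \right)} = \frac{1}{j + 5^{2}} = \frac{1}{j + 25} = \frac{1}{25 + j}$)
$y{\left(d,h \right)} = 60 + \frac{1}{25 + h} - 10 h$ ($y{\left(d,h \right)} = \frac{1}{25 + h} + \left(-6 + h\right) \left(-10\right) = \frac{1}{25 + h} - \left(-60 + 10 h\right) = 60 + \frac{1}{25 + h} - 10 h$)
$p + y{\left(-795,776 \right)} = 1080466 + \frac{1 + 10 \left(6 - 776\right) \left(25 + 776\right)}{25 + 776} = 1080466 + \frac{1 + 10 \left(6 - 776\right) 801}{801} = 1080466 + \frac{1 + 10 \left(-770\right) 801}{801} = 1080466 + \frac{1 - 6167700}{801} = 1080466 + \frac{1}{801} \left(-6167699\right) = 1080466 - \frac{6167699}{801} = \frac{859285567}{801}$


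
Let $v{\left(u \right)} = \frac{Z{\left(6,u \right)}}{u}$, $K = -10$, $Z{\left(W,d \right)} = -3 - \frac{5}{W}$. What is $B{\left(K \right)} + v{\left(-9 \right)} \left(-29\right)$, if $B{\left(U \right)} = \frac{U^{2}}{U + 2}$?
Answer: $- \frac{671}{27} \approx -24.852$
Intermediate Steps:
$B{\left(U \right)} = \frac{U^{2}}{2 + U}$
$v{\left(u \right)} = - \frac{23}{6 u}$ ($v{\left(u \right)} = \frac{-3 - \frac{5}{6}}{u} = - \frac{23}{6 u}$)
$B{\left(K \right)} + v{\left(-9 \right)} \left(-29\right) = \frac{\left(-10\right)^{2}}{2 - 10} + - \frac{23}{6 \left(-9\right)} \left(-29\right) = \frac{100}{-8} + \left(- \frac{23}{6}\right) \left(- \frac{1}{9}\right) \left(-29\right) = 100 \left(- \frac{1}{8}\right) + \frac{23}{54} \left(-29\right) = - \frac{25}{2} - \frac{667}{54} = - \frac{671}{27}$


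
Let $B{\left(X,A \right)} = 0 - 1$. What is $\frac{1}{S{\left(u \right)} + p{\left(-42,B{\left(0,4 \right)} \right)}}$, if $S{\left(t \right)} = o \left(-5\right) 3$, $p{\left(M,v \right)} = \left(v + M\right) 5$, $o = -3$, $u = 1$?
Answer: $- \frac{1}{170} \approx -0.0058824$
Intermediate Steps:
$B{\left(X,A \right)} = -1$ ($B{\left(X,A \right)} = 0 - 1 = -1$)
$p{\left(M,v \right)} = 5 M + 5 v$ ($p{\left(M,v \right)} = \left(M + v\right) 5 = 5 M + 5 v$)
$S{\left(t \right)} = 45$ ($S{\left(t \right)} = \left(-3\right) \left(-5\right) 3 = 15 \cdot 3 = 45$)
$\frac{1}{S{\left(u \right)} + p{\left(-42,B{\left(0,4 \right)} \right)}} = \frac{1}{45 + \left(5 \left(-42\right) + 5 \left(-1\right)\right)} = \frac{1}{45 - 215} = \frac{1}{-170} = - \frac{1}{170}$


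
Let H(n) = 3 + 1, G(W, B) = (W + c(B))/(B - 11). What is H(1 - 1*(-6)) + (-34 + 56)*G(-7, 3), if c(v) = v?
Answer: 15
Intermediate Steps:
G(W, B) = (B + W)/(-11 + B) (G(W, B) = (W + B)/(B - 11) = (B + W)/(-11 + B))
H(n) = 4
H(1 - 1*(-6)) + (-34 + 56)*G(-7, 3) = 4 + (-34 + 56)*((3 - 7)/(-11 + 3)) = 4 + 22*(-4/(-8)) = 4 + 22*(-⅛*(-4)) = 4 + 22*(½) = 4 + 11 = 15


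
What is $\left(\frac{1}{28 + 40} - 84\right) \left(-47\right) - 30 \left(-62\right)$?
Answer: $\frac{394897}{68} \approx 5807.3$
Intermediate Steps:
$\left(\frac{1}{28 + 40} - 84\right) \left(-47\right) - 30 \left(-62\right) = \left(\frac{1}{68} - 84\right) \left(-47\right) - -1860 = \left(\frac{1}{68} - 84\right) \left(-47\right) + 1860 = \left(- \frac{5711}{68}\right) \left(-47\right) + 1860 = \frac{268417}{68} + 1860 = \frac{394897}{68}$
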